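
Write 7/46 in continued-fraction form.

[0; 6, 1, 1, 3]

Run the Euclidean algorithm on 7 and 46; the successive quotients are the partial quotients a_0, a_1, ... (each step inverts the fractional part left over by the previous one):
  7 = 0*46 + 7, so a_0 = 0.
  46 = 6*7 + 4, so a_1 = 6.
  7 = 1*4 + 3, so a_2 = 1.
  4 = 1*3 + 1, so a_3 = 1.
  3 = 3*1 + 0, so a_4 = 3.
The remainder reaches 0 after 5 divisions, so the expansion has 5 partial quotients, read off in order.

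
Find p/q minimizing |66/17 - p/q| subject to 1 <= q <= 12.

Expand x = 66/17 as a continued fraction with the Euclidean algorithm:
  66 = 3*17 + 15, so a_0 = 3.
  17 = 1*15 + 2, so a_1 = 1.
  15 = 7*2 + 1, so a_2 = 7.
  2 = 2*1 + 0, so a_3 = 2.
so x = [3; 1, 7, 2].
Convergents (p_i = a_i*p_{i-1} + p_{i-2}, q_i = a_i*q_{i-1} + q_{i-2} with p_{-2}=0, p_{-1}=1, q_{-2}=1, q_{-1}=0), until the denominator exceeds 12:
  i=0: a_0=3, p_0 = 3*1 + 0 = 3, q_0 = 3*0 + 1 = 1.
  i=1: a_1=1, p_1 = 1*3 + 1 = 4, q_1 = 1*1 + 0 = 1.
  i=2: a_2=7, p_2 = 7*4 + 3 = 31, q_2 = 7*1 + 1 = 8.
  i=3: a_3=2, p_3 = 2*31 + 4 = 66, q_3 = 2*8 + 1 = 17.
q_3 = 17 > 12, so the last convergent with denominator <= 12 is p_2/q_2 = 31/8.
The closest fraction with denominator <= 12 is either p_2/q_2 or the intermediate fraction (k*p_2 + p_1)/(k*q_2 + q_1) with the largest k >= 1 whose denominator stays <= 12; these approach x as k grows, and every other convergent or intermediate fraction in range is farther away.
Largest k: floor((12 - q_1)/q_2) = floor((12 - 1)/8) = 1.
That gives (1*31 + 4)/(1*8 + 1) = 35/9.
Compare the errors: |x - 31/8| = |66*8 - 31*17|/(17*8) = 1/136, and |x - 35/9| = |66*9 - 35*17|/(17*9) = 1/153.
Cross-multiplying, 1*136 = 136 < 153 = 1*153, so 1/153 is smaller: the intermediate fraction 35/9 is closer to x than 31/8.

35/9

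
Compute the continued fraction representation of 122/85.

[1; 2, 3, 2, 1, 3]

Run the Euclidean algorithm on 122 and 85; the successive quotients are the partial quotients a_0, a_1, ... (each step inverts the fractional part left over by the previous one):
  122 = 1*85 + 37, so a_0 = 1.
  85 = 2*37 + 11, so a_1 = 2.
  37 = 3*11 + 4, so a_2 = 3.
  11 = 2*4 + 3, so a_3 = 2.
  4 = 1*3 + 1, so a_4 = 1.
  3 = 3*1 + 0, so a_5 = 3.
The remainder reaches 0 after 6 divisions, so the expansion has 6 partial quotients, read off in order.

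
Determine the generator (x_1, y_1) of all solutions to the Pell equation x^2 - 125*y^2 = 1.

First expand sqrt(125) as a continued fraction. With x_i = (sqrt(125) + m_i)/d_i and (m_0, d_0) = (0, 1): a_0 = floor(sqrt(125)) = 11, since 11^2 = 121 <= 125 < 144 = 12^2.
Iterate m_{i+1} = d_i*a_i - m_i, d_{i+1} = (125 - m_{i+1}^2)/d_i, a_{i+1} = floor((a_0 + m_{i+1})/d_{i+1}):
  m_1 = 1*11 - 0 = 11, d_1 = (125 - 11^2)/1 = 4/1 = 4, a_1 = floor((11 + 11)/4) = 5.
  m_2 = 4*5 - 11 = 9, d_2 = (125 - 9^2)/4 = 44/4 = 11, a_2 = floor((11 + 9)/11) = 1.
  m_3 = 11*1 - 9 = 2, d_3 = (125 - 2^2)/11 = 121/11 = 11, a_3 = floor((11 + 2)/11) = 1.
  m_4 = 11*1 - 2 = 9, d_4 = (125 - 9^2)/11 = 44/11 = 4, a_4 = floor((11 + 9)/4) = 5.
  m_5 = 4*5 - 9 = 11, d_5 = (125 - 11^2)/4 = 4/4 = 1, a_5 = floor((11 + 11)/1) = 22.
  m_6 = 1*22 - 11 = 11, d_6 = (125 - 11^2)/1 = 4/1 = 4: (m_6, d_6) = (m_1, d_1) = (11, 4), so from here the quotients repeat a_1, ..., a_5; the period length is 5.
So sqrt(125) = [11; (5, 1, 1, 5, 22)] with period length k = 5.
k is odd, so (p_{k-1}, q_{k-1}) only solves x^2 - 125y^2 = -1 and the fundamental solution of x^2 - 125y^2 = 1 is (p_{2k-1}, q_{2k-1}) = (p_9, q_9); compute convergents through index 9, running through the period twice.
Convergents (p_i = a_i*p_{i-1} + p_{i-2}, q_i = a_i*q_{i-1} + q_{i-2} with p_{-2}=0, p_{-1}=1, q_{-2}=1, q_{-1}=0):
  i=0: a_0=11, p_0 = 11*1 + 0 = 11, q_0 = 11*0 + 1 = 1.
  i=1: a_1=5, p_1 = 5*11 + 1 = 56, q_1 = 5*1 + 0 = 5.
  i=2: a_2=1, p_2 = 1*56 + 11 = 67, q_2 = 1*5 + 1 = 6.
  i=3: a_3=1, p_3 = 1*67 + 56 = 123, q_3 = 1*6 + 5 = 11.
  i=4: a_4=5, p_4 = 5*123 + 67 = 682, q_4 = 5*11 + 6 = 61.
  i=5: a_5=22, p_5 = 22*682 + 123 = 15127, q_5 = 22*61 + 11 = 1353.
  i=6: a_6=5, p_6 = 5*15127 + 682 = 76317, q_6 = 5*1353 + 61 = 6826.
  i=7: a_7=1, p_7 = 1*76317 + 15127 = 91444, q_7 = 1*6826 + 1353 = 8179.
  i=8: a_8=1, p_8 = 1*91444 + 76317 = 167761, q_8 = 1*8179 + 6826 = 15005.
  i=9: a_9=5, p_9 = 5*167761 + 91444 = 930249, q_9 = 5*15005 + 8179 = 83204.
Indeed p_4^2 - 125*q_4^2 = 465124 - 465125 = -1, not +1.
Check: 930249^2 - 125*83204^2 = 865363202001 - 865363202000 = 1, so (x, y) = (930249, 83204) solves the equation, and by the theorem it is the least positive solution.

(x, y) = (930249, 83204)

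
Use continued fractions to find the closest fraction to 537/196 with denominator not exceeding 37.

63/23

Expand x = 537/196 as a continued fraction with the Euclidean algorithm:
  537 = 2*196 + 145, so a_0 = 2.
  196 = 1*145 + 51, so a_1 = 1.
  145 = 2*51 + 43, so a_2 = 2.
  51 = 1*43 + 8, so a_3 = 1.
  43 = 5*8 + 3, so a_4 = 5.
  8 = 2*3 + 2, so a_5 = 2.
  3 = 1*2 + 1, so a_6 = 1.
  2 = 2*1 + 0, so a_7 = 2.
so x = [2; 1, 2, 1, 5, 2, 1, 2].
Convergents (p_i = a_i*p_{i-1} + p_{i-2}, q_i = a_i*q_{i-1} + q_{i-2} with p_{-2}=0, p_{-1}=1, q_{-2}=1, q_{-1}=0), until the denominator exceeds 37:
  i=0: a_0=2, p_0 = 2*1 + 0 = 2, q_0 = 2*0 + 1 = 1.
  i=1: a_1=1, p_1 = 1*2 + 1 = 3, q_1 = 1*1 + 0 = 1.
  i=2: a_2=2, p_2 = 2*3 + 2 = 8, q_2 = 2*1 + 1 = 3.
  i=3: a_3=1, p_3 = 1*8 + 3 = 11, q_3 = 1*3 + 1 = 4.
  i=4: a_4=5, p_4 = 5*11 + 8 = 63, q_4 = 5*4 + 3 = 23.
  i=5: a_5=2, p_5 = 2*63 + 11 = 137, q_5 = 2*23 + 4 = 50.
q_5 = 50 > 37, so the last convergent with denominator <= 37 is p_4/q_4 = 63/23.
The closest fraction with denominator <= 37 is either p_4/q_4 or the intermediate fraction (k*p_4 + p_3)/(k*q_4 + q_3) with the largest k >= 1 whose denominator stays <= 37; these approach x as k grows, and every other convergent or intermediate fraction in range is farther away.
Largest k: floor((37 - q_3)/q_4) = floor((37 - 4)/23) = 1.
That gives (1*63 + 11)/(1*23 + 4) = 74/27.
Compare the errors: |x - 63/23| = |537*23 - 63*196|/(196*23) = 3/4508, and |x - 74/27| = |537*27 - 74*196|/(196*27) = 5/5292.
Cross-multiplying, 3*5292 = 15876 < 22540 = 5*4508, so 3/4508 is smaller: the convergent 63/23 is closer to x than 74/27.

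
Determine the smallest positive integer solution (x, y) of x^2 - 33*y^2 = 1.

(x, y) = (23, 4)

First expand sqrt(33) as a continued fraction. With x_i = (sqrt(33) + m_i)/d_i and (m_0, d_0) = (0, 1): a_0 = floor(sqrt(33)) = 5, since 5^2 = 25 <= 33 < 36 = 6^2.
Iterate m_{i+1} = d_i*a_i - m_i, d_{i+1} = (33 - m_{i+1}^2)/d_i, a_{i+1} = floor((a_0 + m_{i+1})/d_{i+1}):
  m_1 = 1*5 - 0 = 5, d_1 = (33 - 5^2)/1 = 8/1 = 8, a_1 = floor((5 + 5)/8) = 1.
  m_2 = 8*1 - 5 = 3, d_2 = (33 - 3^2)/8 = 24/8 = 3, a_2 = floor((5 + 3)/3) = 2.
  m_3 = 3*2 - 3 = 3, d_3 = (33 - 3^2)/3 = 24/3 = 8, a_3 = floor((5 + 3)/8) = 1.
  m_4 = 8*1 - 3 = 5, d_4 = (33 - 5^2)/8 = 8/8 = 1, a_4 = floor((5 + 5)/1) = 10.
  m_5 = 1*10 - 5 = 5, d_5 = (33 - 5^2)/1 = 8/1 = 8: (m_5, d_5) = (m_1, d_1) = (5, 8), so from here the quotients repeat a_1, ..., a_4; the period length is 4.
So sqrt(33) = [5; (1, 2, 1, 10)] with period length k = 4.
k is even, so the fundamental solution of x^2 - 33y^2 = 1 is (p_{k-1}, q_{k-1}) = (p_3, q_3); compute convergents through index 3.
Convergents (p_i = a_i*p_{i-1} + p_{i-2}, q_i = a_i*q_{i-1} + q_{i-2} with p_{-2}=0, p_{-1}=1, q_{-2}=1, q_{-1}=0):
  i=0: a_0=5, p_0 = 5*1 + 0 = 5, q_0 = 5*0 + 1 = 1.
  i=1: a_1=1, p_1 = 1*5 + 1 = 6, q_1 = 1*1 + 0 = 1.
  i=2: a_2=2, p_2 = 2*6 + 5 = 17, q_2 = 2*1 + 1 = 3.
  i=3: a_3=1, p_3 = 1*17 + 6 = 23, q_3 = 1*3 + 1 = 4.
Check: 23^2 - 33*4^2 = 529 - 528 = 1, so (x, y) = (23, 4) solves the equation, and by the theorem it is the least positive solution.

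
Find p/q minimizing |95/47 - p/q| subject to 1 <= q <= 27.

Expand x = 95/47 as a continued fraction with the Euclidean algorithm:
  95 = 2*47 + 1, so a_0 = 2.
  47 = 47*1 + 0, so a_1 = 47.
so x = [2; 47].
Convergents (p_i = a_i*p_{i-1} + p_{i-2}, q_i = a_i*q_{i-1} + q_{i-2} with p_{-2}=0, p_{-1}=1, q_{-2}=1, q_{-1}=0), until the denominator exceeds 27:
  i=0: a_0=2, p_0 = 2*1 + 0 = 2, q_0 = 2*0 + 1 = 1.
  i=1: a_1=47, p_1 = 47*2 + 1 = 95, q_1 = 47*1 + 0 = 47.
q_1 = 47 > 27, so the last convergent with denominator <= 27 is p_0/q_0 = 2/1.
The closest fraction with denominator <= 27 is either p_0/q_0 or the intermediate fraction (k*p_0 + p_{-1})/(k*q_0 + q_{-1}) with the largest k >= 1 whose denominator stays <= 27; these approach x as k grows, and every other convergent or intermediate fraction in range is farther away.
Largest k: floor((27 - q_{-1})/q_0) = floor((27 - 0)/1) = 27 (using the seeds p_{-1} = 1, q_{-1} = 0).
That gives (27*2 + 1)/(27*1 + 0) = 55/27.
Compare the errors: |x - 2/1| = |95*1 - 2*47|/(47*1) = 1/47, and |x - 55/27| = |95*27 - 55*47|/(47*27) = 20/1269.
Cross-multiplying, 20*47 = 940 < 1269 = 1*1269, so 20/1269 is smaller: the intermediate fraction 55/27 is closer to x than 2/1.

55/27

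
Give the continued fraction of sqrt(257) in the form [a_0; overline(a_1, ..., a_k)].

[16; overline(32)]

Write x_i = (sqrt(257) + m_i)/d_i with (m_0, d_0) = (0, 1). a_0 = floor(sqrt(257)) = 16, since 16^2 = 256 <= 257 < 289 = 17^2.
Iterate m_{i+1} = d_i*a_i - m_i, d_{i+1} = (257 - m_{i+1}^2)/d_i, a_{i+1} = floor((a_0 + m_{i+1})/d_{i+1}):
  m_1 = 1*16 - 0 = 16, d_1 = (257 - 16^2)/1 = 1/1 = 1, a_1 = floor((16 + 16)/1) = 32.
  m_2 = 1*32 - 16 = 16, d_2 = (257 - 16^2)/1 = 1/1 = 1: (m_2, d_2) = (m_1, d_1) = (16, 1), so from here the quotient a_1 repeats; the period length is 1.
Hence the expansion of sqrt(257) is a_0 = 16 followed by the repeating block 32 (period 1).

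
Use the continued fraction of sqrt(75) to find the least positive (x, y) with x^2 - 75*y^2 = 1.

(x, y) = (26, 3)

First expand sqrt(75) as a continued fraction. With x_i = (sqrt(75) + m_i)/d_i and (m_0, d_0) = (0, 1): a_0 = floor(sqrt(75)) = 8, since 8^2 = 64 <= 75 < 81 = 9^2.
Iterate m_{i+1} = d_i*a_i - m_i, d_{i+1} = (75 - m_{i+1}^2)/d_i, a_{i+1} = floor((a_0 + m_{i+1})/d_{i+1}):
  m_1 = 1*8 - 0 = 8, d_1 = (75 - 8^2)/1 = 11/1 = 11, a_1 = floor((8 + 8)/11) = 1.
  m_2 = 11*1 - 8 = 3, d_2 = (75 - 3^2)/11 = 66/11 = 6, a_2 = floor((8 + 3)/6) = 1.
  m_3 = 6*1 - 3 = 3, d_3 = (75 - 3^2)/6 = 66/6 = 11, a_3 = floor((8 + 3)/11) = 1.
  m_4 = 11*1 - 3 = 8, d_4 = (75 - 8^2)/11 = 11/11 = 1, a_4 = floor((8 + 8)/1) = 16.
  m_5 = 1*16 - 8 = 8, d_5 = (75 - 8^2)/1 = 11/1 = 11: (m_5, d_5) = (m_1, d_1) = (8, 11), so from here the quotients repeat a_1, ..., a_4; the period length is 4.
So sqrt(75) = [8; (1, 1, 1, 16)] with period length k = 4.
k is even, so the fundamental solution of x^2 - 75y^2 = 1 is (p_{k-1}, q_{k-1}) = (p_3, q_3); compute convergents through index 3.
Convergents (p_i = a_i*p_{i-1} + p_{i-2}, q_i = a_i*q_{i-1} + q_{i-2} with p_{-2}=0, p_{-1}=1, q_{-2}=1, q_{-1}=0):
  i=0: a_0=8, p_0 = 8*1 + 0 = 8, q_0 = 8*0 + 1 = 1.
  i=1: a_1=1, p_1 = 1*8 + 1 = 9, q_1 = 1*1 + 0 = 1.
  i=2: a_2=1, p_2 = 1*9 + 8 = 17, q_2 = 1*1 + 1 = 2.
  i=3: a_3=1, p_3 = 1*17 + 9 = 26, q_3 = 1*2 + 1 = 3.
Check: 26^2 - 75*3^2 = 676 - 675 = 1, so (x, y) = (26, 3) solves the equation, and by the theorem it is the least positive solution.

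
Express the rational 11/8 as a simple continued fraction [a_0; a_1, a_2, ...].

Run the Euclidean algorithm on 11 and 8; the successive quotients are the partial quotients a_0, a_1, ... (each step inverts the fractional part left over by the previous one):
  11 = 1*8 + 3, so a_0 = 1.
  8 = 2*3 + 2, so a_1 = 2.
  3 = 1*2 + 1, so a_2 = 1.
  2 = 2*1 + 0, so a_3 = 2.
The remainder reaches 0 after 4 divisions, so the expansion has 4 partial quotients, read off in order.

[1; 2, 1, 2]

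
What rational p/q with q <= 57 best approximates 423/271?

Expand x = 423/271 as a continued fraction with the Euclidean algorithm:
  423 = 1*271 + 152, so a_0 = 1.
  271 = 1*152 + 119, so a_1 = 1.
  152 = 1*119 + 33, so a_2 = 1.
  119 = 3*33 + 20, so a_3 = 3.
  33 = 1*20 + 13, so a_4 = 1.
  20 = 1*13 + 7, so a_5 = 1.
  13 = 1*7 + 6, so a_6 = 1.
  7 = 1*6 + 1, so a_7 = 1.
  6 = 6*1 + 0, so a_8 = 6.
so x = [1; 1, 1, 3, 1, 1, 1, 1, 6].
Convergents (p_i = a_i*p_{i-1} + p_{i-2}, q_i = a_i*q_{i-1} + q_{i-2} with p_{-2}=0, p_{-1}=1, q_{-2}=1, q_{-1}=0), until the denominator exceeds 57:
  i=0: a_0=1, p_0 = 1*1 + 0 = 1, q_0 = 1*0 + 1 = 1.
  i=1: a_1=1, p_1 = 1*1 + 1 = 2, q_1 = 1*1 + 0 = 1.
  i=2: a_2=1, p_2 = 1*2 + 1 = 3, q_2 = 1*1 + 1 = 2.
  i=3: a_3=3, p_3 = 3*3 + 2 = 11, q_3 = 3*2 + 1 = 7.
  i=4: a_4=1, p_4 = 1*11 + 3 = 14, q_4 = 1*7 + 2 = 9.
  i=5: a_5=1, p_5 = 1*14 + 11 = 25, q_5 = 1*9 + 7 = 16.
  i=6: a_6=1, p_6 = 1*25 + 14 = 39, q_6 = 1*16 + 9 = 25.
  i=7: a_7=1, p_7 = 1*39 + 25 = 64, q_7 = 1*25 + 16 = 41.
  i=8: a_8=6, p_8 = 6*64 + 39 = 423, q_8 = 6*41 + 25 = 271.
q_8 = 271 > 57, so the last convergent with denominator <= 57 is p_7/q_7 = 64/41.
The closest fraction with denominator <= 57 is either p_7/q_7 or the intermediate fraction (k*p_7 + p_6)/(k*q_7 + q_6) with the largest k >= 1 whose denominator stays <= 57; these approach x as k grows, and every other convergent or intermediate fraction in range is farther away.
Largest k: floor((57 - q_6)/q_7) = floor((57 - 25)/41) = 0.
Since k = 0, no intermediate fraction beyond p_7/q_7 has denominator <= 57, so the convergent 64/41 is the closest (its error is |423*41 - 64*271|/(271*41) = 1/11111).

64/41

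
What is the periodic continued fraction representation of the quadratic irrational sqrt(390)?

Write x_i = (sqrt(390) + m_i)/d_i with (m_0, d_0) = (0, 1). a_0 = floor(sqrt(390)) = 19, since 19^2 = 361 <= 390 < 400 = 20^2.
Iterate m_{i+1} = d_i*a_i - m_i, d_{i+1} = (390 - m_{i+1}^2)/d_i, a_{i+1} = floor((a_0 + m_{i+1})/d_{i+1}):
  m_1 = 1*19 - 0 = 19, d_1 = (390 - 19^2)/1 = 29/1 = 29, a_1 = floor((19 + 19)/29) = 1.
  m_2 = 29*1 - 19 = 10, d_2 = (390 - 10^2)/29 = 290/29 = 10, a_2 = floor((19 + 10)/10) = 2.
  m_3 = 10*2 - 10 = 10, d_3 = (390 - 10^2)/10 = 290/10 = 29, a_3 = floor((19 + 10)/29) = 1.
  m_4 = 29*1 - 10 = 19, d_4 = (390 - 19^2)/29 = 29/29 = 1, a_4 = floor((19 + 19)/1) = 38.
  m_5 = 1*38 - 19 = 19, d_5 = (390 - 19^2)/1 = 29/1 = 29: (m_5, d_5) = (m_1, d_1) = (19, 29), so from here the quotients repeat a_1, ..., a_4; the period length is 4.
Hence the expansion of sqrt(390) is a_0 = 19 followed by the repeating block 1, 2, 1, 38 (period 4).

[19; (1, 2, 1, 38)]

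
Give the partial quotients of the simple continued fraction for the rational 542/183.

Run the Euclidean algorithm on 542 and 183; the successive quotients are the partial quotients a_0, a_1, ... (each step inverts the fractional part left over by the previous one):
  542 = 2*183 + 176, so a_0 = 2.
  183 = 1*176 + 7, so a_1 = 1.
  176 = 25*7 + 1, so a_2 = 25.
  7 = 7*1 + 0, so a_3 = 7.
The remainder reaches 0 after 4 divisions, so the expansion has 4 partial quotients, read off in order.

[2; 1, 25, 7]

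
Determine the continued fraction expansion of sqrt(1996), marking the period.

[44; (1, 2, 10, 1, 5, 22, 5, 1, 10, 2, 1, 88)]

Write x_i = (sqrt(1996) + m_i)/d_i with (m_0, d_0) = (0, 1). a_0 = floor(sqrt(1996)) = 44, since 44^2 = 1936 <= 1996 < 2025 = 45^2.
Iterate m_{i+1} = d_i*a_i - m_i, d_{i+1} = (1996 - m_{i+1}^2)/d_i, a_{i+1} = floor((a_0 + m_{i+1})/d_{i+1}):
  m_1 = 1*44 - 0 = 44, d_1 = (1996 - 44^2)/1 = 60/1 = 60, a_1 = floor((44 + 44)/60) = 1.
  m_2 = 60*1 - 44 = 16, d_2 = (1996 - 16^2)/60 = 1740/60 = 29, a_2 = floor((44 + 16)/29) = 2.
  m_3 = 29*2 - 16 = 42, d_3 = (1996 - 42^2)/29 = 232/29 = 8, a_3 = floor((44 + 42)/8) = 10.
  m_4 = 8*10 - 42 = 38, d_4 = (1996 - 38^2)/8 = 552/8 = 69, a_4 = floor((44 + 38)/69) = 1.
  m_5 = 69*1 - 38 = 31, d_5 = (1996 - 31^2)/69 = 1035/69 = 15, a_5 = floor((44 + 31)/15) = 5.
  m_6 = 15*5 - 31 = 44, d_6 = (1996 - 44^2)/15 = 60/15 = 4, a_6 = floor((44 + 44)/4) = 22.
  m_7 = 4*22 - 44 = 44, d_7 = (1996 - 44^2)/4 = 60/4 = 15, a_7 = floor((44 + 44)/15) = 5.
  m_8 = 15*5 - 44 = 31, d_8 = (1996 - 31^2)/15 = 1035/15 = 69, a_8 = floor((44 + 31)/69) = 1.
  m_9 = 69*1 - 31 = 38, d_9 = (1996 - 38^2)/69 = 552/69 = 8, a_9 = floor((44 + 38)/8) = 10.
  m_10 = 8*10 - 38 = 42, d_10 = (1996 - 42^2)/8 = 232/8 = 29, a_10 = floor((44 + 42)/29) = 2.
  m_11 = 29*2 - 42 = 16, d_11 = (1996 - 16^2)/29 = 1740/29 = 60, a_11 = floor((44 + 16)/60) = 1.
  m_12 = 60*1 - 16 = 44, d_12 = (1996 - 44^2)/60 = 60/60 = 1, a_12 = floor((44 + 44)/1) = 88.
  m_13 = 1*88 - 44 = 44, d_13 = (1996 - 44^2)/1 = 60/1 = 60: (m_13, d_13) = (m_1, d_1) = (44, 60), so from here the quotients repeat a_1, ..., a_12; the period length is 12.
Hence the expansion of sqrt(1996) is a_0 = 44 followed by the repeating block 1, 2, 10, 1, 5, 22, 5, 1, 10, 2, 1, 88 (period 12).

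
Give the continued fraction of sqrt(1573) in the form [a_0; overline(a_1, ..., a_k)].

[39; overline(1, 1, 1, 19, 6, 19, 1, 1, 1, 78)]

Write x_i = (sqrt(1573) + m_i)/d_i with (m_0, d_0) = (0, 1). a_0 = floor(sqrt(1573)) = 39, since 39^2 = 1521 <= 1573 < 1600 = 40^2.
Iterate m_{i+1} = d_i*a_i - m_i, d_{i+1} = (1573 - m_{i+1}^2)/d_i, a_{i+1} = floor((a_0 + m_{i+1})/d_{i+1}):
  m_1 = 1*39 - 0 = 39, d_1 = (1573 - 39^2)/1 = 52/1 = 52, a_1 = floor((39 + 39)/52) = 1.
  m_2 = 52*1 - 39 = 13, d_2 = (1573 - 13^2)/52 = 1404/52 = 27, a_2 = floor((39 + 13)/27) = 1.
  m_3 = 27*1 - 13 = 14, d_3 = (1573 - 14^2)/27 = 1377/27 = 51, a_3 = floor((39 + 14)/51) = 1.
  m_4 = 51*1 - 14 = 37, d_4 = (1573 - 37^2)/51 = 204/51 = 4, a_4 = floor((39 + 37)/4) = 19.
  m_5 = 4*19 - 37 = 39, d_5 = (1573 - 39^2)/4 = 52/4 = 13, a_5 = floor((39 + 39)/13) = 6.
  m_6 = 13*6 - 39 = 39, d_6 = (1573 - 39^2)/13 = 52/13 = 4, a_6 = floor((39 + 39)/4) = 19.
  m_7 = 4*19 - 39 = 37, d_7 = (1573 - 37^2)/4 = 204/4 = 51, a_7 = floor((39 + 37)/51) = 1.
  m_8 = 51*1 - 37 = 14, d_8 = (1573 - 14^2)/51 = 1377/51 = 27, a_8 = floor((39 + 14)/27) = 1.
  m_9 = 27*1 - 14 = 13, d_9 = (1573 - 13^2)/27 = 1404/27 = 52, a_9 = floor((39 + 13)/52) = 1.
  m_10 = 52*1 - 13 = 39, d_10 = (1573 - 39^2)/52 = 52/52 = 1, a_10 = floor((39 + 39)/1) = 78.
  m_11 = 1*78 - 39 = 39, d_11 = (1573 - 39^2)/1 = 52/1 = 52: (m_11, d_11) = (m_1, d_1) = (39, 52), so from here the quotients repeat a_1, ..., a_10; the period length is 10.
Hence the expansion of sqrt(1573) is a_0 = 39 followed by the repeating block 1, 1, 1, 19, 6, 19, 1, 1, 1, 78 (period 10).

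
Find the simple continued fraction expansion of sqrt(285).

Write x_i = (sqrt(285) + m_i)/d_i with (m_0, d_0) = (0, 1). a_0 = floor(sqrt(285)) = 16, since 16^2 = 256 <= 285 < 289 = 17^2.
Iterate m_{i+1} = d_i*a_i - m_i, d_{i+1} = (285 - m_{i+1}^2)/d_i, a_{i+1} = floor((a_0 + m_{i+1})/d_{i+1}):
  m_1 = 1*16 - 0 = 16, d_1 = (285 - 16^2)/1 = 29/1 = 29, a_1 = floor((16 + 16)/29) = 1.
  m_2 = 29*1 - 16 = 13, d_2 = (285 - 13^2)/29 = 116/29 = 4, a_2 = floor((16 + 13)/4) = 7.
  m_3 = 4*7 - 13 = 15, d_3 = (285 - 15^2)/4 = 60/4 = 15, a_3 = floor((16 + 15)/15) = 2.
  m_4 = 15*2 - 15 = 15, d_4 = (285 - 15^2)/15 = 60/15 = 4, a_4 = floor((16 + 15)/4) = 7.
  m_5 = 4*7 - 15 = 13, d_5 = (285 - 13^2)/4 = 116/4 = 29, a_5 = floor((16 + 13)/29) = 1.
  m_6 = 29*1 - 13 = 16, d_6 = (285 - 16^2)/29 = 29/29 = 1, a_6 = floor((16 + 16)/1) = 32.
  m_7 = 1*32 - 16 = 16, d_7 = (285 - 16^2)/1 = 29/1 = 29: (m_7, d_7) = (m_1, d_1) = (16, 29), so from here the quotients repeat a_1, ..., a_6; the period length is 6.
Hence the expansion of sqrt(285) is a_0 = 16 followed by the repeating block 1, 7, 2, 7, 1, 32 (period 6).

[16; (1, 7, 2, 7, 1, 32)]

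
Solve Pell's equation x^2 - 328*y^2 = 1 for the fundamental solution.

First expand sqrt(328) as a continued fraction. With x_i = (sqrt(328) + m_i)/d_i and (m_0, d_0) = (0, 1): a_0 = floor(sqrt(328)) = 18, since 18^2 = 324 <= 328 < 361 = 19^2.
Iterate m_{i+1} = d_i*a_i - m_i, d_{i+1} = (328 - m_{i+1}^2)/d_i, a_{i+1} = floor((a_0 + m_{i+1})/d_{i+1}):
  m_1 = 1*18 - 0 = 18, d_1 = (328 - 18^2)/1 = 4/1 = 4, a_1 = floor((18 + 18)/4) = 9.
  m_2 = 4*9 - 18 = 18, d_2 = (328 - 18^2)/4 = 4/4 = 1, a_2 = floor((18 + 18)/1) = 36.
  m_3 = 1*36 - 18 = 18, d_3 = (328 - 18^2)/1 = 4/1 = 4: (m_3, d_3) = (m_1, d_1) = (18, 4), so from here the quotients repeat a_1, a_2; the period length is 2.
So sqrt(328) = [18; (9, 36)] with period length k = 2.
k is even, so the fundamental solution of x^2 - 328y^2 = 1 is (p_{k-1}, q_{k-1}) = (p_1, q_1); compute convergents through index 1.
Convergents (p_i = a_i*p_{i-1} + p_{i-2}, q_i = a_i*q_{i-1} + q_{i-2} with p_{-2}=0, p_{-1}=1, q_{-2}=1, q_{-1}=0):
  i=0: a_0=18, p_0 = 18*1 + 0 = 18, q_0 = 18*0 + 1 = 1.
  i=1: a_1=9, p_1 = 9*18 + 1 = 163, q_1 = 9*1 + 0 = 9.
Check: 163^2 - 328*9^2 = 26569 - 26568 = 1, so (x, y) = (163, 9) solves the equation, and by the theorem it is the least positive solution.

(x, y) = (163, 9)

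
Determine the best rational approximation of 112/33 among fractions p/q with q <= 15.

Expand x = 112/33 as a continued fraction with the Euclidean algorithm:
  112 = 3*33 + 13, so a_0 = 3.
  33 = 2*13 + 7, so a_1 = 2.
  13 = 1*7 + 6, so a_2 = 1.
  7 = 1*6 + 1, so a_3 = 1.
  6 = 6*1 + 0, so a_4 = 6.
so x = [3; 2, 1, 1, 6].
Convergents (p_i = a_i*p_{i-1} + p_{i-2}, q_i = a_i*q_{i-1} + q_{i-2} with p_{-2}=0, p_{-1}=1, q_{-2}=1, q_{-1}=0), until the denominator exceeds 15:
  i=0: a_0=3, p_0 = 3*1 + 0 = 3, q_0 = 3*0 + 1 = 1.
  i=1: a_1=2, p_1 = 2*3 + 1 = 7, q_1 = 2*1 + 0 = 2.
  i=2: a_2=1, p_2 = 1*7 + 3 = 10, q_2 = 1*2 + 1 = 3.
  i=3: a_3=1, p_3 = 1*10 + 7 = 17, q_3 = 1*3 + 2 = 5.
  i=4: a_4=6, p_4 = 6*17 + 10 = 112, q_4 = 6*5 + 3 = 33.
q_4 = 33 > 15, so the last convergent with denominator <= 15 is p_3/q_3 = 17/5.
The closest fraction with denominator <= 15 is either p_3/q_3 or the intermediate fraction (k*p_3 + p_2)/(k*q_3 + q_2) with the largest k >= 1 whose denominator stays <= 15; these approach x as k grows, and every other convergent or intermediate fraction in range is farther away.
Largest k: floor((15 - q_2)/q_3) = floor((15 - 3)/5) = 2.
That gives (2*17 + 10)/(2*5 + 3) = 44/13.
Compare the errors: |x - 17/5| = |112*5 - 17*33|/(33*5) = 1/165, and |x - 44/13| = |112*13 - 44*33|/(33*13) = 4/429.
Cross-multiplying, 1*429 = 429 < 660 = 4*165, so 1/165 is smaller: the convergent 17/5 is closer to x than 44/13.

17/5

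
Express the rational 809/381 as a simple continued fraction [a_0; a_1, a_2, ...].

Run the Euclidean algorithm on 809 and 381; the successive quotients are the partial quotients a_0, a_1, ... (each step inverts the fractional part left over by the previous one):
  809 = 2*381 + 47, so a_0 = 2.
  381 = 8*47 + 5, so a_1 = 8.
  47 = 9*5 + 2, so a_2 = 9.
  5 = 2*2 + 1, so a_3 = 2.
  2 = 2*1 + 0, so a_4 = 2.
The remainder reaches 0 after 5 divisions, so the expansion has 5 partial quotients, read off in order.

[2; 8, 9, 2, 2]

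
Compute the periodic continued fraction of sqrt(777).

[27; (1, 6, 1, 54)]

Write x_i = (sqrt(777) + m_i)/d_i with (m_0, d_0) = (0, 1). a_0 = floor(sqrt(777)) = 27, since 27^2 = 729 <= 777 < 784 = 28^2.
Iterate m_{i+1} = d_i*a_i - m_i, d_{i+1} = (777 - m_{i+1}^2)/d_i, a_{i+1} = floor((a_0 + m_{i+1})/d_{i+1}):
  m_1 = 1*27 - 0 = 27, d_1 = (777 - 27^2)/1 = 48/1 = 48, a_1 = floor((27 + 27)/48) = 1.
  m_2 = 48*1 - 27 = 21, d_2 = (777 - 21^2)/48 = 336/48 = 7, a_2 = floor((27 + 21)/7) = 6.
  m_3 = 7*6 - 21 = 21, d_3 = (777 - 21^2)/7 = 336/7 = 48, a_3 = floor((27 + 21)/48) = 1.
  m_4 = 48*1 - 21 = 27, d_4 = (777 - 27^2)/48 = 48/48 = 1, a_4 = floor((27 + 27)/1) = 54.
  m_5 = 1*54 - 27 = 27, d_5 = (777 - 27^2)/1 = 48/1 = 48: (m_5, d_5) = (m_1, d_1) = (27, 48), so from here the quotients repeat a_1, ..., a_4; the period length is 4.
Hence the expansion of sqrt(777) is a_0 = 27 followed by the repeating block 1, 6, 1, 54 (period 4).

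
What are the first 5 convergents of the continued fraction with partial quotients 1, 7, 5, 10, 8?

1/1, 8/7, 41/36, 418/367, 3385/2972

Using the convergent recurrence p_i = a_i*p_{i-1} + p_{i-2}, q_i = a_i*q_{i-1} + q_{i-2} with p_{-2}=0, p_{-1}=1, q_{-2}=1, q_{-1}=0:
  i=0: a_0=1, p_0 = 1*1 + 0 = 1, q_0 = 1*0 + 1 = 1.
  i=1: a_1=7, p_1 = 7*1 + 1 = 8, q_1 = 7*1 + 0 = 7.
  i=2: a_2=5, p_2 = 5*8 + 1 = 41, q_2 = 5*7 + 1 = 36.
  i=3: a_3=10, p_3 = 10*41 + 8 = 418, q_3 = 10*36 + 7 = 367.
  i=4: a_4=8, p_4 = 8*418 + 41 = 3385, q_4 = 8*367 + 36 = 2972.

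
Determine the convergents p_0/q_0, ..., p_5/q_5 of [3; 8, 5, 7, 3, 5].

3/1, 25/8, 128/41, 921/295, 2891/926, 15376/4925

Using the convergent recurrence p_i = a_i*p_{i-1} + p_{i-2}, q_i = a_i*q_{i-1} + q_{i-2} with p_{-2}=0, p_{-1}=1, q_{-2}=1, q_{-1}=0:
  i=0: a_0=3, p_0 = 3*1 + 0 = 3, q_0 = 3*0 + 1 = 1.
  i=1: a_1=8, p_1 = 8*3 + 1 = 25, q_1 = 8*1 + 0 = 8.
  i=2: a_2=5, p_2 = 5*25 + 3 = 128, q_2 = 5*8 + 1 = 41.
  i=3: a_3=7, p_3 = 7*128 + 25 = 921, q_3 = 7*41 + 8 = 295.
  i=4: a_4=3, p_4 = 3*921 + 128 = 2891, q_4 = 3*295 + 41 = 926.
  i=5: a_5=5, p_5 = 5*2891 + 921 = 15376, q_5 = 5*926 + 295 = 4925.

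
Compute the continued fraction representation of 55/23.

Run the Euclidean algorithm on 55 and 23; the successive quotients are the partial quotients a_0, a_1, ... (each step inverts the fractional part left over by the previous one):
  55 = 2*23 + 9, so a_0 = 2.
  23 = 2*9 + 5, so a_1 = 2.
  9 = 1*5 + 4, so a_2 = 1.
  5 = 1*4 + 1, so a_3 = 1.
  4 = 4*1 + 0, so a_4 = 4.
The remainder reaches 0 after 5 divisions, so the expansion has 5 partial quotients, read off in order.

[2; 2, 1, 1, 4]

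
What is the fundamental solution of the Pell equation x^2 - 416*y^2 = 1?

First expand sqrt(416) as a continued fraction. With x_i = (sqrt(416) + m_i)/d_i and (m_0, d_0) = (0, 1): a_0 = floor(sqrt(416)) = 20, since 20^2 = 400 <= 416 < 441 = 21^2.
Iterate m_{i+1} = d_i*a_i - m_i, d_{i+1} = (416 - m_{i+1}^2)/d_i, a_{i+1} = floor((a_0 + m_{i+1})/d_{i+1}):
  m_1 = 1*20 - 0 = 20, d_1 = (416 - 20^2)/1 = 16/1 = 16, a_1 = floor((20 + 20)/16) = 2.
  m_2 = 16*2 - 20 = 12, d_2 = (416 - 12^2)/16 = 272/16 = 17, a_2 = floor((20 + 12)/17) = 1.
  m_3 = 17*1 - 12 = 5, d_3 = (416 - 5^2)/17 = 391/17 = 23, a_3 = floor((20 + 5)/23) = 1.
  m_4 = 23*1 - 5 = 18, d_4 = (416 - 18^2)/23 = 92/23 = 4, a_4 = floor((20 + 18)/4) = 9.
  m_5 = 4*9 - 18 = 18, d_5 = (416 - 18^2)/4 = 92/4 = 23, a_5 = floor((20 + 18)/23) = 1.
  m_6 = 23*1 - 18 = 5, d_6 = (416 - 5^2)/23 = 391/23 = 17, a_6 = floor((20 + 5)/17) = 1.
  m_7 = 17*1 - 5 = 12, d_7 = (416 - 12^2)/17 = 272/17 = 16, a_7 = floor((20 + 12)/16) = 2.
  m_8 = 16*2 - 12 = 20, d_8 = (416 - 20^2)/16 = 16/16 = 1, a_8 = floor((20 + 20)/1) = 40.
  m_9 = 1*40 - 20 = 20, d_9 = (416 - 20^2)/1 = 16/1 = 16: (m_9, d_9) = (m_1, d_1) = (20, 16), so from here the quotients repeat a_1, ..., a_8; the period length is 8.
So sqrt(416) = [20; (2, 1, 1, 9, 1, 1, 2, 40)] with period length k = 8.
k is even, so the fundamental solution of x^2 - 416y^2 = 1 is (p_{k-1}, q_{k-1}) = (p_7, q_7); compute convergents through index 7.
Convergents (p_i = a_i*p_{i-1} + p_{i-2}, q_i = a_i*q_{i-1} + q_{i-2} with p_{-2}=0, p_{-1}=1, q_{-2}=1, q_{-1}=0):
  i=0: a_0=20, p_0 = 20*1 + 0 = 20, q_0 = 20*0 + 1 = 1.
  i=1: a_1=2, p_1 = 2*20 + 1 = 41, q_1 = 2*1 + 0 = 2.
  i=2: a_2=1, p_2 = 1*41 + 20 = 61, q_2 = 1*2 + 1 = 3.
  i=3: a_3=1, p_3 = 1*61 + 41 = 102, q_3 = 1*3 + 2 = 5.
  i=4: a_4=9, p_4 = 9*102 + 61 = 979, q_4 = 9*5 + 3 = 48.
  i=5: a_5=1, p_5 = 1*979 + 102 = 1081, q_5 = 1*48 + 5 = 53.
  i=6: a_6=1, p_6 = 1*1081 + 979 = 2060, q_6 = 1*53 + 48 = 101.
  i=7: a_7=2, p_7 = 2*2060 + 1081 = 5201, q_7 = 2*101 + 53 = 255.
Check: 5201^2 - 416*255^2 = 27050401 - 27050400 = 1, so (x, y) = (5201, 255) solves the equation, and by the theorem it is the least positive solution.

(x, y) = (5201, 255)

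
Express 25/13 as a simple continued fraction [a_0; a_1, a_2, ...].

Run the Euclidean algorithm on 25 and 13; the successive quotients are the partial quotients a_0, a_1, ... (each step inverts the fractional part left over by the previous one):
  25 = 1*13 + 12, so a_0 = 1.
  13 = 1*12 + 1, so a_1 = 1.
  12 = 12*1 + 0, so a_2 = 12.
The remainder reaches 0 after 3 divisions, so the expansion has 3 partial quotients, read off in order.

[1; 1, 12]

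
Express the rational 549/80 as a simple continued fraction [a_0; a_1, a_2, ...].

Run the Euclidean algorithm on 549 and 80; the successive quotients are the partial quotients a_0, a_1, ... (each step inverts the fractional part left over by the previous one):
  549 = 6*80 + 69, so a_0 = 6.
  80 = 1*69 + 11, so a_1 = 1.
  69 = 6*11 + 3, so a_2 = 6.
  11 = 3*3 + 2, so a_3 = 3.
  3 = 1*2 + 1, so a_4 = 1.
  2 = 2*1 + 0, so a_5 = 2.
The remainder reaches 0 after 6 divisions, so the expansion has 6 partial quotients, read off in order.

[6; 1, 6, 3, 1, 2]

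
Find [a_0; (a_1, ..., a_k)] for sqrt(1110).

[33; (3, 6, 3, 66)]

Write x_i = (sqrt(1110) + m_i)/d_i with (m_0, d_0) = (0, 1). a_0 = floor(sqrt(1110)) = 33, since 33^2 = 1089 <= 1110 < 1156 = 34^2.
Iterate m_{i+1} = d_i*a_i - m_i, d_{i+1} = (1110 - m_{i+1}^2)/d_i, a_{i+1} = floor((a_0 + m_{i+1})/d_{i+1}):
  m_1 = 1*33 - 0 = 33, d_1 = (1110 - 33^2)/1 = 21/1 = 21, a_1 = floor((33 + 33)/21) = 3.
  m_2 = 21*3 - 33 = 30, d_2 = (1110 - 30^2)/21 = 210/21 = 10, a_2 = floor((33 + 30)/10) = 6.
  m_3 = 10*6 - 30 = 30, d_3 = (1110 - 30^2)/10 = 210/10 = 21, a_3 = floor((33 + 30)/21) = 3.
  m_4 = 21*3 - 30 = 33, d_4 = (1110 - 33^2)/21 = 21/21 = 1, a_4 = floor((33 + 33)/1) = 66.
  m_5 = 1*66 - 33 = 33, d_5 = (1110 - 33^2)/1 = 21/1 = 21: (m_5, d_5) = (m_1, d_1) = (33, 21), so from here the quotients repeat a_1, ..., a_4; the period length is 4.
Hence the expansion of sqrt(1110) is a_0 = 33 followed by the repeating block 3, 6, 3, 66 (period 4).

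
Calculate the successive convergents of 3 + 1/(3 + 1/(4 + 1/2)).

Using the convergent recurrence p_i = a_i*p_{i-1} + p_{i-2}, q_i = a_i*q_{i-1} + q_{i-2} with p_{-2}=0, p_{-1}=1, q_{-2}=1, q_{-1}=0:
  i=0: a_0=3, p_0 = 3*1 + 0 = 3, q_0 = 3*0 + 1 = 1.
  i=1: a_1=3, p_1 = 3*3 + 1 = 10, q_1 = 3*1 + 0 = 3.
  i=2: a_2=4, p_2 = 4*10 + 3 = 43, q_2 = 4*3 + 1 = 13.
  i=3: a_3=2, p_3 = 2*43 + 10 = 96, q_3 = 2*13 + 3 = 29.

3/1, 10/3, 43/13, 96/29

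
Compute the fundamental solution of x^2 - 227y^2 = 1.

First expand sqrt(227) as a continued fraction. With x_i = (sqrt(227) + m_i)/d_i and (m_0, d_0) = (0, 1): a_0 = floor(sqrt(227)) = 15, since 15^2 = 225 <= 227 < 256 = 16^2.
Iterate m_{i+1} = d_i*a_i - m_i, d_{i+1} = (227 - m_{i+1}^2)/d_i, a_{i+1} = floor((a_0 + m_{i+1})/d_{i+1}):
  m_1 = 1*15 - 0 = 15, d_1 = (227 - 15^2)/1 = 2/1 = 2, a_1 = floor((15 + 15)/2) = 15.
  m_2 = 2*15 - 15 = 15, d_2 = (227 - 15^2)/2 = 2/2 = 1, a_2 = floor((15 + 15)/1) = 30.
  m_3 = 1*30 - 15 = 15, d_3 = (227 - 15^2)/1 = 2/1 = 2: (m_3, d_3) = (m_1, d_1) = (15, 2), so from here the quotients repeat a_1, a_2; the period length is 2.
So sqrt(227) = [15; (15, 30)] with period length k = 2.
k is even, so the fundamental solution of x^2 - 227y^2 = 1 is (p_{k-1}, q_{k-1}) = (p_1, q_1); compute convergents through index 1.
Convergents (p_i = a_i*p_{i-1} + p_{i-2}, q_i = a_i*q_{i-1} + q_{i-2} with p_{-2}=0, p_{-1}=1, q_{-2}=1, q_{-1}=0):
  i=0: a_0=15, p_0 = 15*1 + 0 = 15, q_0 = 15*0 + 1 = 1.
  i=1: a_1=15, p_1 = 15*15 + 1 = 226, q_1 = 15*1 + 0 = 15.
Check: 226^2 - 227*15^2 = 51076 - 51075 = 1, so (x, y) = (226, 15) solves the equation, and by the theorem it is the least positive solution.

(x, y) = (226, 15)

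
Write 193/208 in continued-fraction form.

Run the Euclidean algorithm on 193 and 208; the successive quotients are the partial quotients a_0, a_1, ... (each step inverts the fractional part left over by the previous one):
  193 = 0*208 + 193, so a_0 = 0.
  208 = 1*193 + 15, so a_1 = 1.
  193 = 12*15 + 13, so a_2 = 12.
  15 = 1*13 + 2, so a_3 = 1.
  13 = 6*2 + 1, so a_4 = 6.
  2 = 2*1 + 0, so a_5 = 2.
The remainder reaches 0 after 6 divisions, so the expansion has 6 partial quotients, read off in order.

[0; 1, 12, 1, 6, 2]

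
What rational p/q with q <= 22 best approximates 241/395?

Expand x = 241/395 as a continued fraction with the Euclidean algorithm:
  241 = 0*395 + 241, so a_0 = 0.
  395 = 1*241 + 154, so a_1 = 1.
  241 = 1*154 + 87, so a_2 = 1.
  154 = 1*87 + 67, so a_3 = 1.
  87 = 1*67 + 20, so a_4 = 1.
  67 = 3*20 + 7, so a_5 = 3.
  20 = 2*7 + 6, so a_6 = 2.
  7 = 1*6 + 1, so a_7 = 1.
  6 = 6*1 + 0, so a_8 = 6.
so x = [0; 1, 1, 1, 1, 3, 2, 1, 6].
Convergents (p_i = a_i*p_{i-1} + p_{i-2}, q_i = a_i*q_{i-1} + q_{i-2} with p_{-2}=0, p_{-1}=1, q_{-2}=1, q_{-1}=0), until the denominator exceeds 22:
  i=0: a_0=0, p_0 = 0*1 + 0 = 0, q_0 = 0*0 + 1 = 1.
  i=1: a_1=1, p_1 = 1*0 + 1 = 1, q_1 = 1*1 + 0 = 1.
  i=2: a_2=1, p_2 = 1*1 + 0 = 1, q_2 = 1*1 + 1 = 2.
  i=3: a_3=1, p_3 = 1*1 + 1 = 2, q_3 = 1*2 + 1 = 3.
  i=4: a_4=1, p_4 = 1*2 + 1 = 3, q_4 = 1*3 + 2 = 5.
  i=5: a_5=3, p_5 = 3*3 + 2 = 11, q_5 = 3*5 + 3 = 18.
  i=6: a_6=2, p_6 = 2*11 + 3 = 25, q_6 = 2*18 + 5 = 41.
q_6 = 41 > 22, so the last convergent with denominator <= 22 is p_5/q_5 = 11/18.
The closest fraction with denominator <= 22 is either p_5/q_5 or the intermediate fraction (k*p_5 + p_4)/(k*q_5 + q_4) with the largest k >= 1 whose denominator stays <= 22; these approach x as k grows, and every other convergent or intermediate fraction in range is farther away.
Largest k: floor((22 - q_4)/q_5) = floor((22 - 5)/18) = 0.
Since k = 0, no intermediate fraction beyond p_5/q_5 has denominator <= 22, so the convergent 11/18 is the closest (its error is |241*18 - 11*395|/(395*18) = 7/7110).

11/18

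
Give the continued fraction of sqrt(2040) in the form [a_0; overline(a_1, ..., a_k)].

[45; overline(6, 90)]

Write x_i = (sqrt(2040) + m_i)/d_i with (m_0, d_0) = (0, 1). a_0 = floor(sqrt(2040)) = 45, since 45^2 = 2025 <= 2040 < 2116 = 46^2.
Iterate m_{i+1} = d_i*a_i - m_i, d_{i+1} = (2040 - m_{i+1}^2)/d_i, a_{i+1} = floor((a_0 + m_{i+1})/d_{i+1}):
  m_1 = 1*45 - 0 = 45, d_1 = (2040 - 45^2)/1 = 15/1 = 15, a_1 = floor((45 + 45)/15) = 6.
  m_2 = 15*6 - 45 = 45, d_2 = (2040 - 45^2)/15 = 15/15 = 1, a_2 = floor((45 + 45)/1) = 90.
  m_3 = 1*90 - 45 = 45, d_3 = (2040 - 45^2)/1 = 15/1 = 15: (m_3, d_3) = (m_1, d_1) = (45, 15), so from here the quotients repeat a_1, a_2; the period length is 2.
Hence the expansion of sqrt(2040) is a_0 = 45 followed by the repeating block 6, 90 (period 2).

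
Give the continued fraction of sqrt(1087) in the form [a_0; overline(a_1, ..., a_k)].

[32; overline(1, 31, 1, 64)]

Write x_i = (sqrt(1087) + m_i)/d_i with (m_0, d_0) = (0, 1). a_0 = floor(sqrt(1087)) = 32, since 32^2 = 1024 <= 1087 < 1089 = 33^2.
Iterate m_{i+1} = d_i*a_i - m_i, d_{i+1} = (1087 - m_{i+1}^2)/d_i, a_{i+1} = floor((a_0 + m_{i+1})/d_{i+1}):
  m_1 = 1*32 - 0 = 32, d_1 = (1087 - 32^2)/1 = 63/1 = 63, a_1 = floor((32 + 32)/63) = 1.
  m_2 = 63*1 - 32 = 31, d_2 = (1087 - 31^2)/63 = 126/63 = 2, a_2 = floor((32 + 31)/2) = 31.
  m_3 = 2*31 - 31 = 31, d_3 = (1087 - 31^2)/2 = 126/2 = 63, a_3 = floor((32 + 31)/63) = 1.
  m_4 = 63*1 - 31 = 32, d_4 = (1087 - 32^2)/63 = 63/63 = 1, a_4 = floor((32 + 32)/1) = 64.
  m_5 = 1*64 - 32 = 32, d_5 = (1087 - 32^2)/1 = 63/1 = 63: (m_5, d_5) = (m_1, d_1) = (32, 63), so from here the quotients repeat a_1, ..., a_4; the period length is 4.
Hence the expansion of sqrt(1087) is a_0 = 32 followed by the repeating block 1, 31, 1, 64 (period 4).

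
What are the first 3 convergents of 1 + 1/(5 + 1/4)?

1/1, 6/5, 25/21

Using the convergent recurrence p_i = a_i*p_{i-1} + p_{i-2}, q_i = a_i*q_{i-1} + q_{i-2} with p_{-2}=0, p_{-1}=1, q_{-2}=1, q_{-1}=0:
  i=0: a_0=1, p_0 = 1*1 + 0 = 1, q_0 = 1*0 + 1 = 1.
  i=1: a_1=5, p_1 = 5*1 + 1 = 6, q_1 = 5*1 + 0 = 5.
  i=2: a_2=4, p_2 = 4*6 + 1 = 25, q_2 = 4*5 + 1 = 21.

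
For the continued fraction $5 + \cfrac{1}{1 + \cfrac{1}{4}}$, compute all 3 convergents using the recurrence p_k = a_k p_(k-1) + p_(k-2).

Using the convergent recurrence p_i = a_i*p_{i-1} + p_{i-2}, q_i = a_i*q_{i-1} + q_{i-2} with p_{-2}=0, p_{-1}=1, q_{-2}=1, q_{-1}=0:
  i=0: a_0=5, p_0 = 5*1 + 0 = 5, q_0 = 5*0 + 1 = 1.
  i=1: a_1=1, p_1 = 1*5 + 1 = 6, q_1 = 1*1 + 0 = 1.
  i=2: a_2=4, p_2 = 4*6 + 5 = 29, q_2 = 4*1 + 1 = 5.

5/1, 6/1, 29/5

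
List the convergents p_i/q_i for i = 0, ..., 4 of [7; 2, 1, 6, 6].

7/1, 15/2, 22/3, 147/20, 904/123

Using the convergent recurrence p_i = a_i*p_{i-1} + p_{i-2}, q_i = a_i*q_{i-1} + q_{i-2} with p_{-2}=0, p_{-1}=1, q_{-2}=1, q_{-1}=0:
  i=0: a_0=7, p_0 = 7*1 + 0 = 7, q_0 = 7*0 + 1 = 1.
  i=1: a_1=2, p_1 = 2*7 + 1 = 15, q_1 = 2*1 + 0 = 2.
  i=2: a_2=1, p_2 = 1*15 + 7 = 22, q_2 = 1*2 + 1 = 3.
  i=3: a_3=6, p_3 = 6*22 + 15 = 147, q_3 = 6*3 + 2 = 20.
  i=4: a_4=6, p_4 = 6*147 + 22 = 904, q_4 = 6*20 + 3 = 123.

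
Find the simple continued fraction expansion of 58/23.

Run the Euclidean algorithm on 58 and 23; the successive quotients are the partial quotients a_0, a_1, ... (each step inverts the fractional part left over by the previous one):
  58 = 2*23 + 12, so a_0 = 2.
  23 = 1*12 + 11, so a_1 = 1.
  12 = 1*11 + 1, so a_2 = 1.
  11 = 11*1 + 0, so a_3 = 11.
The remainder reaches 0 after 4 divisions, so the expansion has 4 partial quotients, read off in order.

[2; 1, 1, 11]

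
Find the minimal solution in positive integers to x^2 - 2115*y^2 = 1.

First expand sqrt(2115) as a continued fraction. With x_i = (sqrt(2115) + m_i)/d_i and (m_0, d_0) = (0, 1): a_0 = floor(sqrt(2115)) = 45, since 45^2 = 2025 <= 2115 < 2116 = 46^2.
Iterate m_{i+1} = d_i*a_i - m_i, d_{i+1} = (2115 - m_{i+1}^2)/d_i, a_{i+1} = floor((a_0 + m_{i+1})/d_{i+1}):
  m_1 = 1*45 - 0 = 45, d_1 = (2115 - 45^2)/1 = 90/1 = 90, a_1 = floor((45 + 45)/90) = 1.
  m_2 = 90*1 - 45 = 45, d_2 = (2115 - 45^2)/90 = 90/90 = 1, a_2 = floor((45 + 45)/1) = 90.
  m_3 = 1*90 - 45 = 45, d_3 = (2115 - 45^2)/1 = 90/1 = 90: (m_3, d_3) = (m_1, d_1) = (45, 90), so from here the quotients repeat a_1, a_2; the period length is 2.
So sqrt(2115) = [45; (1, 90)] with period length k = 2.
k is even, so the fundamental solution of x^2 - 2115y^2 = 1 is (p_{k-1}, q_{k-1}) = (p_1, q_1); compute convergents through index 1.
Convergents (p_i = a_i*p_{i-1} + p_{i-2}, q_i = a_i*q_{i-1} + q_{i-2} with p_{-2}=0, p_{-1}=1, q_{-2}=1, q_{-1}=0):
  i=0: a_0=45, p_0 = 45*1 + 0 = 45, q_0 = 45*0 + 1 = 1.
  i=1: a_1=1, p_1 = 1*45 + 1 = 46, q_1 = 1*1 + 0 = 1.
Check: 46^2 - 2115*1^2 = 2116 - 2115 = 1, so (x, y) = (46, 1) solves the equation, and by the theorem it is the least positive solution.

(x, y) = (46, 1)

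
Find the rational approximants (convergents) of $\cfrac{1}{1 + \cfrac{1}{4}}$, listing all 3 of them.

0/1, 1/1, 4/5

Using the convergent recurrence p_i = a_i*p_{i-1} + p_{i-2}, q_i = a_i*q_{i-1} + q_{i-2} with p_{-2}=0, p_{-1}=1, q_{-2}=1, q_{-1}=0:
  i=0: a_0=0, p_0 = 0*1 + 0 = 0, q_0 = 0*0 + 1 = 1.
  i=1: a_1=1, p_1 = 1*0 + 1 = 1, q_1 = 1*1 + 0 = 1.
  i=2: a_2=4, p_2 = 4*1 + 0 = 4, q_2 = 4*1 + 1 = 5.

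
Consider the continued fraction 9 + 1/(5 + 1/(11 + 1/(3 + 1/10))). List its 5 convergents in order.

Using the convergent recurrence p_i = a_i*p_{i-1} + p_{i-2}, q_i = a_i*q_{i-1} + q_{i-2} with p_{-2}=0, p_{-1}=1, q_{-2}=1, q_{-1}=0:
  i=0: a_0=9, p_0 = 9*1 + 0 = 9, q_0 = 9*0 + 1 = 1.
  i=1: a_1=5, p_1 = 5*9 + 1 = 46, q_1 = 5*1 + 0 = 5.
  i=2: a_2=11, p_2 = 11*46 + 9 = 515, q_2 = 11*5 + 1 = 56.
  i=3: a_3=3, p_3 = 3*515 + 46 = 1591, q_3 = 3*56 + 5 = 173.
  i=4: a_4=10, p_4 = 10*1591 + 515 = 16425, q_4 = 10*173 + 56 = 1786.

9/1, 46/5, 515/56, 1591/173, 16425/1786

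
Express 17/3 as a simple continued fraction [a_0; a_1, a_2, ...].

Run the Euclidean algorithm on 17 and 3; the successive quotients are the partial quotients a_0, a_1, ... (each step inverts the fractional part left over by the previous one):
  17 = 5*3 + 2, so a_0 = 5.
  3 = 1*2 + 1, so a_1 = 1.
  2 = 2*1 + 0, so a_2 = 2.
The remainder reaches 0 after 3 divisions, so the expansion has 3 partial quotients, read off in order.

[5; 1, 2]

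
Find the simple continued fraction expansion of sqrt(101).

Write x_i = (sqrt(101) + m_i)/d_i with (m_0, d_0) = (0, 1). a_0 = floor(sqrt(101)) = 10, since 10^2 = 100 <= 101 < 121 = 11^2.
Iterate m_{i+1} = d_i*a_i - m_i, d_{i+1} = (101 - m_{i+1}^2)/d_i, a_{i+1} = floor((a_0 + m_{i+1})/d_{i+1}):
  m_1 = 1*10 - 0 = 10, d_1 = (101 - 10^2)/1 = 1/1 = 1, a_1 = floor((10 + 10)/1) = 20.
  m_2 = 1*20 - 10 = 10, d_2 = (101 - 10^2)/1 = 1/1 = 1: (m_2, d_2) = (m_1, d_1) = (10, 1), so from here the quotient a_1 repeats; the period length is 1.
Hence the expansion of sqrt(101) is a_0 = 10 followed by the repeating block 20 (period 1).

[10; (20)]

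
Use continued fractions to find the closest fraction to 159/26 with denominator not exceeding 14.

55/9

Expand x = 159/26 as a continued fraction with the Euclidean algorithm:
  159 = 6*26 + 3, so a_0 = 6.
  26 = 8*3 + 2, so a_1 = 8.
  3 = 1*2 + 1, so a_2 = 1.
  2 = 2*1 + 0, so a_3 = 2.
so x = [6; 8, 1, 2].
Convergents (p_i = a_i*p_{i-1} + p_{i-2}, q_i = a_i*q_{i-1} + q_{i-2} with p_{-2}=0, p_{-1}=1, q_{-2}=1, q_{-1}=0), until the denominator exceeds 14:
  i=0: a_0=6, p_0 = 6*1 + 0 = 6, q_0 = 6*0 + 1 = 1.
  i=1: a_1=8, p_1 = 8*6 + 1 = 49, q_1 = 8*1 + 0 = 8.
  i=2: a_2=1, p_2 = 1*49 + 6 = 55, q_2 = 1*8 + 1 = 9.
  i=3: a_3=2, p_3 = 2*55 + 49 = 159, q_3 = 2*9 + 8 = 26.
q_3 = 26 > 14, so the last convergent with denominator <= 14 is p_2/q_2 = 55/9.
The closest fraction with denominator <= 14 is either p_2/q_2 or the intermediate fraction (k*p_2 + p_1)/(k*q_2 + q_1) with the largest k >= 1 whose denominator stays <= 14; these approach x as k grows, and every other convergent or intermediate fraction in range is farther away.
Largest k: floor((14 - q_1)/q_2) = floor((14 - 8)/9) = 0.
Since k = 0, no intermediate fraction beyond p_2/q_2 has denominator <= 14, so the convergent 55/9 is the closest (its error is |159*9 - 55*26|/(26*9) = 1/234).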